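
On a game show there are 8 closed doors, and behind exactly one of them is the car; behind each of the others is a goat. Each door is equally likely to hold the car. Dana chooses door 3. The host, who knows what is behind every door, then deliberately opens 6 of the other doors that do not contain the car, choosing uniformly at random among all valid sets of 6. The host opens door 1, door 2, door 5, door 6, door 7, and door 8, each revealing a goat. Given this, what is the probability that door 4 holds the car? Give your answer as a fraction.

Condition on the true location of the car.
If it is behind any of doors 1, 2, 5, 6, 7, and 8 (prior 1/8 each): that door was opened and seen not to hold the prize — ruled out; weight (1/8)·0 = 0 each.
If it is behind door 3 (prior 1/8): the host has 7 equally likely choices, so probability 1/7; weight (1/8)·(1/7) = 1/56.
If it is behind door 4 (prior 1/8): the host has no choice, probability 1; weight (1/8)·1 = 1/8.
The weights sum to 1/7.
So P(the car behind door 4 | the host opened door 1, door 2, door 5, door 6, door 7, and door 8) = (1/8) / (1/7) = 7/8.

7/8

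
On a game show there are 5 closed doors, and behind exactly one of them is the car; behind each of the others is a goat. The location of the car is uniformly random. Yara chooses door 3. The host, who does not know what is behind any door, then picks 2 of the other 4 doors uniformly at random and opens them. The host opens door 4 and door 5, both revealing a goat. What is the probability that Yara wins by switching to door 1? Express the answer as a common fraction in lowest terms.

1/3

Because the host chose which doors to open without knowing where the car is, the choice is independent of the prize location. Learning that none of the 2 opened doors holds the car simply rules out those 2 locations and leaves the remaining 3 doors still equally likely by symmetry.
So P(the car behind door 1) = 1/3.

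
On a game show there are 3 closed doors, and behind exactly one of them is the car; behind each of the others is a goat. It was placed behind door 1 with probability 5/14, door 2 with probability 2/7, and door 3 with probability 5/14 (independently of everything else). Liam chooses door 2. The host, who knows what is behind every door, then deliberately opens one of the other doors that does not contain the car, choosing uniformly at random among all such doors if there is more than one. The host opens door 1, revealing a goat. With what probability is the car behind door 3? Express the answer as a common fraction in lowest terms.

Apply Bayes' rule, conditioning on where the car actually is.
If it is behind door 1 (prior 5/14): the host opened door 1, so this case is ruled out; weight (5/14)·0 = 0.
If it is behind door 2 (prior 2/7): the host has 2 equally likely choices, so probability 1/2; weight (2/7)·(1/2) = 1/7.
If it is behind door 3 (prior 5/14): the host has no choice, probability 1; weight (5/14)·1 = 5/14.
The weights sum to 1/2.
So P(the car behind door 3 | the host opened door 1) = (5/14) / (1/2) = 5/7.

5/7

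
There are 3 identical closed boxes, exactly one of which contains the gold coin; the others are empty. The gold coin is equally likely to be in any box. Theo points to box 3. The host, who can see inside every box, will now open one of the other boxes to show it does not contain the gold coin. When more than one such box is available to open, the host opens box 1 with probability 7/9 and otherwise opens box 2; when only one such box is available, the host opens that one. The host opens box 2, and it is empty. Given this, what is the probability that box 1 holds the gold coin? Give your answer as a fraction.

9/11

Apply Bayes' rule, conditioning on where the gold coin actually is.
If it is in box 1 (prior 1/3): only box 2 is available, probability 1; weight (1/3)·1 = 1/3.
If it is in box 2 (prior 1/3): the host opened box 2, so this case is ruled out; weight (1/3)·0 = 0.
If it is in box 3 (prior 1/3): box 1 is available but not opened, probability 2/9; weight (1/3)·(2/9) = 2/27.
The weights sum to 11/27.
So P(the gold coin in box 1 | the host opened box 2) = (1/3) / (11/27) = 9/11.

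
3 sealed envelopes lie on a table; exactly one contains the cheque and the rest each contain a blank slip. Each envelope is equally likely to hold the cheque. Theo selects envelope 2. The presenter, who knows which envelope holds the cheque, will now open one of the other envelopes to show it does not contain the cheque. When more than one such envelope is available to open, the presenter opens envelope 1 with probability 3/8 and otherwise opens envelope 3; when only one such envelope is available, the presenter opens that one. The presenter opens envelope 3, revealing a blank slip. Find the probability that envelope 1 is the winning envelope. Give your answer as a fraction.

Consider each possible location of the cheque in turn.
If it is in envelope 1 (prior 1/3): only envelope 3 is available, probability 1; weight (1/3)·1 = 1/3.
If it is in envelope 2 (prior 1/3): envelope 1 is available but not opened, probability 5/8; weight (1/3)·(5/8) = 5/24.
If it is in envelope 3 (prior 1/3): the presenter opened envelope 3, so this case is ruled out; weight (1/3)·0 = 0.
The weights sum to 13/24.
So P(the cheque in envelope 1 | the presenter opened envelope 3) = (1/3) / (13/24) = 8/13.

8/13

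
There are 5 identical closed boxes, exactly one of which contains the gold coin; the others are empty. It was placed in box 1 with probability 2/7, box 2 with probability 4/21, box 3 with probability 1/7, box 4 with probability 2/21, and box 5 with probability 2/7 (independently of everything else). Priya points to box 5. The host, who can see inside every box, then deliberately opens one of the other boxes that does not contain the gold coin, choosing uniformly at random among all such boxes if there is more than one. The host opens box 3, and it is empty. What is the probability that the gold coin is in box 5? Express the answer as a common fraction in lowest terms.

3/11

Consider each possible location of the gold coin in turn.
If it is in box 1 (prior 2/7): the host has 3 equally likely choices, so probability 1/3; weight (2/7)·(1/3) = 2/21.
If it is in box 2 (prior 4/21): the host has 3 equally likely choices, so probability 1/3; weight (4/21)·(1/3) = 4/63.
If it is in box 3 (prior 1/7): the host opened box 3, so this case is ruled out; weight (1/7)·0 = 0.
If it is in box 4 (prior 2/21): the host has 3 equally likely choices, so probability 1/3; weight (2/21)·(1/3) = 2/63.
If it is in box 5 (prior 2/7): the host has 4 equally likely choices, so probability 1/4; weight (2/7)·(1/4) = 1/14.
The weights sum to 11/42.
So P(the gold coin in box 5 | the host opened box 3) = (1/14) / (11/42) = 3/11.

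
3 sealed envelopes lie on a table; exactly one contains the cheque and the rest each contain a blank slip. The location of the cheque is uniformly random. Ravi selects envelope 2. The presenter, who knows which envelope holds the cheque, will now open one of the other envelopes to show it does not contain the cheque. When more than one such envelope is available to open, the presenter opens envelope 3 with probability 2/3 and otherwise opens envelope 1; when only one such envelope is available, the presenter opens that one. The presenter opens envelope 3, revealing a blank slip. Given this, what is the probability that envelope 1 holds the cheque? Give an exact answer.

Apply Bayes' rule, conditioning on where the cheque actually is.
If it is in envelope 1 (prior 1/3): only envelope 3 is available, probability 1; weight (1/3)·1 = 1/3.
If it is in envelope 2 (prior 1/3): envelope 3 is available, opened with probability 2/3; weight (1/3)·(2/3) = 2/9.
If it is in envelope 3 (prior 1/3): the presenter opened envelope 3, so this case is ruled out; weight (1/3)·0 = 0.
The weights sum to 5/9.
So P(the cheque in envelope 1 | the presenter opened envelope 3) = (1/3) / (5/9) = 3/5.

3/5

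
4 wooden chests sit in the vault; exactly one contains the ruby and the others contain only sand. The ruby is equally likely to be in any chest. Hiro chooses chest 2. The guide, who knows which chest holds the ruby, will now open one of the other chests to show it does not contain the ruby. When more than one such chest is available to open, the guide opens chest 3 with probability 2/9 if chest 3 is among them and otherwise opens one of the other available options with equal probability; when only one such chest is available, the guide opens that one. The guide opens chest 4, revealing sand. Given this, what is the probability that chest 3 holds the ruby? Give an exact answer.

Apply Bayes' rule, conditioning on where the ruby actually is.
If it is in chest 1 (prior 1/4): chest 3 is available but not opened, probability 7/9; weight (1/4)·(7/9) = 7/36.
If it is in chest 2 (prior 1/4): chest 3 is available but not opened; chest 4 gets probability (1 − 2/9)/2 = 7/18; weight (1/4)·(7/18) = 7/72.
If it is in chest 3 (prior 1/4): chest 3 holds the prize so is unavailable; the guide chooses uniformly among the 2 others, probability 1/2; weight (1/4)·(1/2) = 1/8.
If it is in chest 4 (prior 1/4): the guide opened chest 4, so this case is ruled out; weight (1/4)·0 = 0.
The weights sum to 5/12.
So P(the ruby in chest 3 | the guide opened chest 4) = (1/8) / (5/12) = 3/10.

3/10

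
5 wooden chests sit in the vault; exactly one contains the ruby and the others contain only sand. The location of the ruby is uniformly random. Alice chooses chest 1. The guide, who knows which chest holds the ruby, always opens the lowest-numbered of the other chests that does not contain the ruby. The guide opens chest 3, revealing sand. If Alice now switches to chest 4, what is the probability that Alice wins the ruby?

Consider each possible location of the ruby in turn.
If it is in any of chests 1, 4, and 5 (prior 1/5 each): the guide would have opened chest 2 instead, probability 0; weight (1/5)·0 = 0 each.
If it is in chest 2 (prior 1/5): chest 3 is the lowest-numbered option available, probability 1; weight (1/5)·1 = 1/5.
If it is in chest 3 (prior 1/5): the guide opened chest 3, so this case is ruled out; weight (1/5)·0 = 0.
The weights sum to 1/5.
So P(the ruby in chest 4 | the guide opened chest 3) = 0 / (1/5) = 0.

0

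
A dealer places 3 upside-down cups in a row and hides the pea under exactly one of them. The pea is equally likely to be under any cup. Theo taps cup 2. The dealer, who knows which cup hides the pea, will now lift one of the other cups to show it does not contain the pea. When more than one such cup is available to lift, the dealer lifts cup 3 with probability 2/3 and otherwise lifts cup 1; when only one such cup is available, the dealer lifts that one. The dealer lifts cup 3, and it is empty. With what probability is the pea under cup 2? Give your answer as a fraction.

2/5

Apply Bayes' rule, conditioning on where the pea actually is.
If it is under cup 1 (prior 1/3): only cup 3 is available, probability 1; weight (1/3)·1 = 1/3.
If it is under cup 2 (prior 1/3): cup 3 is available, opened with probability 2/3; weight (1/3)·(2/3) = 2/9.
If it is under cup 3 (prior 1/3): the dealer opened cup 3, so this case is ruled out; weight (1/3)·0 = 0.
The weights sum to 5/9.
So P(the pea under cup 2 | the dealer opened cup 3) = (2/9) / (5/9) = 2/5.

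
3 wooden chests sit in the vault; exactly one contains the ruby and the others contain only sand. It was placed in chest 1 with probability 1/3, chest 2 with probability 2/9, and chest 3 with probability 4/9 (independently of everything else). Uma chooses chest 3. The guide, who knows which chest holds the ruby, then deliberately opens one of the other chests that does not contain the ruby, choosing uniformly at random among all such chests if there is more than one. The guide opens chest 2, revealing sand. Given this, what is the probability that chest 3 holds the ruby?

2/5

Apply Bayes' rule, conditioning on where the ruby actually is.
If it is in chest 1 (prior 1/3): the guide has no choice, probability 1; weight (1/3)·1 = 1/3.
If it is in chest 2 (prior 2/9): the guide opened chest 2, so this case is ruled out; weight (2/9)·0 = 0.
If it is in chest 3 (prior 4/9): the guide has 2 equally likely choices, so probability 1/2; weight (4/9)·(1/2) = 2/9.
The weights sum to 5/9.
So P(the ruby in chest 3 | the guide opened chest 2) = (2/9) / (5/9) = 2/5.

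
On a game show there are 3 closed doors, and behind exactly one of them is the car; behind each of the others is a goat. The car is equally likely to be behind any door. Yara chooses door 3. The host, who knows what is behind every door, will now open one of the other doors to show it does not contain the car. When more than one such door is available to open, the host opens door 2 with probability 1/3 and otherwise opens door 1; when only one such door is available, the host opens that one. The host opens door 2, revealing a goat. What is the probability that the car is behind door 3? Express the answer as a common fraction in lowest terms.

Apply Bayes' rule, conditioning on where the car actually is.
If it is behind door 1 (prior 1/3): only door 2 is available, probability 1; weight (1/3)·1 = 1/3.
If it is behind door 2 (prior 1/3): the host opened door 2, so this case is ruled out; weight (1/3)·0 = 0.
If it is behind door 3 (prior 1/3): door 2 is available, opened with probability 1/3; weight (1/3)·(1/3) = 1/9.
The weights sum to 4/9.
So P(the car behind door 3 | the host opened door 2) = (1/9) / (4/9) = 1/4.

1/4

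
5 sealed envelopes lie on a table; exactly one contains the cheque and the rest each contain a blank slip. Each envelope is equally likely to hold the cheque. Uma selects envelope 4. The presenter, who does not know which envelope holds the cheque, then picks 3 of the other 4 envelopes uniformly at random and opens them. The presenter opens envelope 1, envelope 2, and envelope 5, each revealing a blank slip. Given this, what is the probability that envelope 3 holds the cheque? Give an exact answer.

1/2

Because the presenter chose which envelopes to open without knowing where the cheque is, the choice is independent of the prize location. Learning that none of the 3 opened envelopes holds the cheque simply rules out those 3 locations and leaves the remaining 2 envelopes still equally likely by symmetry.
So P(the cheque in envelope 3) = 1/2.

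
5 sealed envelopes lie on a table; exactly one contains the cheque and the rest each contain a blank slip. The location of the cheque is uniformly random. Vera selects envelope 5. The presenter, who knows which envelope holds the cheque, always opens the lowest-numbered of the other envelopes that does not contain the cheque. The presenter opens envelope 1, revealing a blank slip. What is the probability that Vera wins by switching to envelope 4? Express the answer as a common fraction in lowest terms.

1/4

Condition on the true location of the cheque.
If it is in envelope 1 (prior 1/5): the presenter opened envelope 1, so this case is ruled out; weight (1/5)·0 = 0.
If it is in any of envelopes 2, 3, 4, and 5 (prior 1/5 each): envelope 1 is the lowest-numbered option available, probability 1; weight (1/5)·1 = 1/5 each.
The weights sum to 4/5.
So P(the cheque in envelope 4 | the presenter opened envelope 1) = (1/5) / (4/5) = 1/4.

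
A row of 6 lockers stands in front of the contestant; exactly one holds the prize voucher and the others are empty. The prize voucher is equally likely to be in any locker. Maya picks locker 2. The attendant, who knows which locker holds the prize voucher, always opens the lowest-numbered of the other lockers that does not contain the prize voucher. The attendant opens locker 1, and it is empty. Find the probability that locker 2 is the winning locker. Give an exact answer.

Apply Bayes' rule, conditioning on where the prize voucher actually is.
If it is in locker 1 (prior 1/6): the attendant opened locker 1, so this case is ruled out; weight (1/6)·0 = 0.
If it is in any of lockers 2, 3, 4, 5, and 6 (prior 1/6 each): locker 1 is the lowest-numbered option available, probability 1; weight (1/6)·1 = 1/6 each.
The weights sum to 5/6.
So P(the prize voucher in locker 2 | the attendant opened locker 1) = (1/6) / (5/6) = 1/5.

1/5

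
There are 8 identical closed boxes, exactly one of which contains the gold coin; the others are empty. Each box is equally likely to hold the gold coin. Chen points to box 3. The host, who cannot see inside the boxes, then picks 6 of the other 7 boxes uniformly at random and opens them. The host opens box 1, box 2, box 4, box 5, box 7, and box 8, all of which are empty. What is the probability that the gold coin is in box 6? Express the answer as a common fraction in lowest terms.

1/2

Because the host chose which boxes to open without knowing where the gold coin is, the choice is independent of the prize location. Learning that none of the 6 opened boxes holds the gold coin simply rules out those 6 locations and leaves the remaining 2 boxes still equally likely by symmetry.
So P(the gold coin in box 6) = 1/2.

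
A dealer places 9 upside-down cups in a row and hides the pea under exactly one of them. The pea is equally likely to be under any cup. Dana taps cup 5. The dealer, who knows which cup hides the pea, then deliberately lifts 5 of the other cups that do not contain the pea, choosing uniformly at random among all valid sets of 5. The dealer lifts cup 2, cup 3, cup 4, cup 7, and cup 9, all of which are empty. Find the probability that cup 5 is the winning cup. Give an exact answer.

1/9

Consider each possible location of the pea in turn.
If it is under any of cups 1, 6, and 8 (prior 1/9 each): the dealer has 21 equally likely choices, so probability 1/21; weight (1/9)·(1/21) = 1/189 each.
If it is under any of cups 2, 3, 4, 7, and 9 (prior 1/9 each): that cup was opened and seen not to hold the prize — ruled out; weight (1/9)·0 = 0 each.
If it is under cup 5 (prior 1/9): the dealer has 56 equally likely choices, so probability 1/56; weight (1/9)·(1/56) = 1/504.
The weights sum to 1/56.
So P(the pea under cup 5 | the dealer opened cup 2, cup 3, cup 4, cup 7, and cup 9) = (1/504) / (1/56) = 1/9.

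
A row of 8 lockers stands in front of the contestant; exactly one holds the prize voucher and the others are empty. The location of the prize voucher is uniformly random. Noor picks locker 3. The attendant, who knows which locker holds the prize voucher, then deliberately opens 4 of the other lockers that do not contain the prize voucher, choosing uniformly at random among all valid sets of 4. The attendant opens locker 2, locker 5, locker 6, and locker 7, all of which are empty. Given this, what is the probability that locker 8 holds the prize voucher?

Apply Bayes' rule, conditioning on where the prize voucher actually is.
If it is in any of lockers 1, 4, and 8 (prior 1/8 each): the attendant has 15 equally likely choices, so probability 1/15; weight (1/8)·(1/15) = 1/120 each.
If it is in any of lockers 2, 5, 6, and 7 (prior 1/8 each): that locker was opened and seen not to hold the prize — ruled out; weight (1/8)·0 = 0 each.
If it is in locker 3 (prior 1/8): the attendant has 35 equally likely choices, so probability 1/35; weight (1/8)·(1/35) = 1/280.
The weights sum to 1/35.
So P(the prize voucher in locker 8 | the attendant opened locker 2, locker 5, locker 6, and locker 7) = (1/120) / (1/35) = 7/24.

7/24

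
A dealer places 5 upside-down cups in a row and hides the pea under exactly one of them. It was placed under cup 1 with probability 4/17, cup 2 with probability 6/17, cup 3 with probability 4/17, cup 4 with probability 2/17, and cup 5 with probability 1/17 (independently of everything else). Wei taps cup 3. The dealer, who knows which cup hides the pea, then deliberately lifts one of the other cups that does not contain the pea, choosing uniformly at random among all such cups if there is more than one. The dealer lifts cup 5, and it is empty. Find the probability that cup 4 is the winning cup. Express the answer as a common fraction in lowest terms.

2/15

Consider each possible location of the pea in turn.
If it is under cup 1 (prior 4/17): the dealer has 3 equally likely choices, so probability 1/3; weight (4/17)·(1/3) = 4/51.
If it is under cup 2 (prior 6/17): the dealer has 3 equally likely choices, so probability 1/3; weight (6/17)·(1/3) = 2/17.
If it is under cup 3 (prior 4/17): the dealer has 4 equally likely choices, so probability 1/4; weight (4/17)·(1/4) = 1/17.
If it is under cup 4 (prior 2/17): the dealer has 3 equally likely choices, so probability 1/3; weight (2/17)·(1/3) = 2/51.
If it is under cup 5 (prior 1/17): the dealer opened cup 5, so this case is ruled out; weight (1/17)·0 = 0.
The weights sum to 5/17.
So P(the pea under cup 4 | the dealer opened cup 5) = (2/51) / (5/17) = 2/15.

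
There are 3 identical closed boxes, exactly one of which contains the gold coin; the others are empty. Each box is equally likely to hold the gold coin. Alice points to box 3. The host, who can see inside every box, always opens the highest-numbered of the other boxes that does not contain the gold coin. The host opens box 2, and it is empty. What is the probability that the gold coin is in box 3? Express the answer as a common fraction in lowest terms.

Condition on the true location of the gold coin.
If it is in either of boxes 1 and 3 (prior 1/3 each): box 2 is the highest-numbered option available, probability 1; weight (1/3)·1 = 1/3 each.
If it is in box 2 (prior 1/3): the host opened box 2, so this case is ruled out; weight (1/3)·0 = 0.
The weights sum to 2/3.
So P(the gold coin in box 3 | the host opened box 2) = (1/3) / (2/3) = 1/2.

1/2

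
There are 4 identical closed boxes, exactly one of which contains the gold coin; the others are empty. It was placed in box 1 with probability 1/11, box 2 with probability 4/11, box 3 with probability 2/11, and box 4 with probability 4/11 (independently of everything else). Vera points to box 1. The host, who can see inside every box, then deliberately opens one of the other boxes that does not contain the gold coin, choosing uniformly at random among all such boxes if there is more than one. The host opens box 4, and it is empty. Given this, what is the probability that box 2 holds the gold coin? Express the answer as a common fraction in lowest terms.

3/5

Consider each possible location of the gold coin in turn.
If it is in box 1 (prior 1/11): the host has 3 equally likely choices, so probability 1/3; weight (1/11)·(1/3) = 1/33.
If it is in box 2 (prior 4/11): the host has 2 equally likely choices, so probability 1/2; weight (4/11)·(1/2) = 2/11.
If it is in box 3 (prior 2/11): the host has 2 equally likely choices, so probability 1/2; weight (2/11)·(1/2) = 1/11.
If it is in box 4 (prior 4/11): the host opened box 4, so this case is ruled out; weight (4/11)·0 = 0.
The weights sum to 10/33.
So P(the gold coin in box 2 | the host opened box 4) = (2/11) / (10/33) = 3/5.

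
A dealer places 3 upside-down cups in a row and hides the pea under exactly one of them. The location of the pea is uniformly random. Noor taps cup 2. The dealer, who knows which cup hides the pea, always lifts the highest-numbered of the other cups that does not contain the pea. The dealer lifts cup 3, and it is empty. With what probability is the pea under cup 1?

1/2

Condition on the true location of the pea.
If it is under either of cups 1 and 2 (prior 1/3 each): cup 3 is the highest-numbered option available, probability 1; weight (1/3)·1 = 1/3 each.
If it is under cup 3 (prior 1/3): the dealer opened cup 3, so this case is ruled out; weight (1/3)·0 = 0.
The weights sum to 2/3.
So P(the pea under cup 1 | the dealer opened cup 3) = (1/3) / (2/3) = 1/2.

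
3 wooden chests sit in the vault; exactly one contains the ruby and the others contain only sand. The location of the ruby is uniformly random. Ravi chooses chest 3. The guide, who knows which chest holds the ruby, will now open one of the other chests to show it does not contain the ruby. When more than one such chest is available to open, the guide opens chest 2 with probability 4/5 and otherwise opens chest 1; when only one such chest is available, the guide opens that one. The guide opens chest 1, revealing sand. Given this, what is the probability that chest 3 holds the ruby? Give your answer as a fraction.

Consider each possible location of the ruby in turn.
If it is in chest 1 (prior 1/3): the guide opened chest 1, so this case is ruled out; weight (1/3)·0 = 0.
If it is in chest 2 (prior 1/3): only chest 1 is available, probability 1; weight (1/3)·1 = 1/3.
If it is in chest 3 (prior 1/3): chest 2 is available but not opened, probability 1/5; weight (1/3)·(1/5) = 1/15.
The weights sum to 2/5.
So P(the ruby in chest 3 | the guide opened chest 1) = (1/15) / (2/5) = 1/6.

1/6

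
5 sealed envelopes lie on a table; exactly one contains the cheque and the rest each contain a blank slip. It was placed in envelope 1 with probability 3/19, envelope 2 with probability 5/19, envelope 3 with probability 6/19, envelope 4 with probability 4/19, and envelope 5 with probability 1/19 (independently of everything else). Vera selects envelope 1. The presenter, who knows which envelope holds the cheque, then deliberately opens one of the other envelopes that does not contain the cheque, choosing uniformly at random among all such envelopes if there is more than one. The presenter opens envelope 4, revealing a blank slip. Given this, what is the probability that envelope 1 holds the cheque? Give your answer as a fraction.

3/19

Consider each possible location of the cheque in turn.
If it is in envelope 1 (prior 3/19): the presenter has 4 equally likely choices, so probability 1/4; weight (3/19)·(1/4) = 3/76.
If it is in envelope 2 (prior 5/19): the presenter has 3 equally likely choices, so probability 1/3; weight (5/19)·(1/3) = 5/57.
If it is in envelope 3 (prior 6/19): the presenter has 3 equally likely choices, so probability 1/3; weight (6/19)·(1/3) = 2/19.
If it is in envelope 4 (prior 4/19): the presenter opened envelope 4, so this case is ruled out; weight (4/19)·0 = 0.
If it is in envelope 5 (prior 1/19): the presenter has 3 equally likely choices, so probability 1/3; weight (1/19)·(1/3) = 1/57.
The weights sum to 1/4.
So P(the cheque in envelope 1 | the presenter opened envelope 4) = (3/76) / (1/4) = 3/19.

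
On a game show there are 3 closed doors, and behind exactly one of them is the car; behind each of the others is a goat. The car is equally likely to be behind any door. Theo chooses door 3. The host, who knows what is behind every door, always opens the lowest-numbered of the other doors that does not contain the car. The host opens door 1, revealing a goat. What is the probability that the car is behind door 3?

Apply Bayes' rule, conditioning on where the car actually is.
If it is behind door 1 (prior 1/3): the host opened door 1, so this case is ruled out; weight (1/3)·0 = 0.
If it is behind either of doors 2 and 3 (prior 1/3 each): door 1 is the lowest-numbered option available, probability 1; weight (1/3)·1 = 1/3 each.
The weights sum to 2/3.
So P(the car behind door 3 | the host opened door 1) = (1/3) / (2/3) = 1/2.

1/2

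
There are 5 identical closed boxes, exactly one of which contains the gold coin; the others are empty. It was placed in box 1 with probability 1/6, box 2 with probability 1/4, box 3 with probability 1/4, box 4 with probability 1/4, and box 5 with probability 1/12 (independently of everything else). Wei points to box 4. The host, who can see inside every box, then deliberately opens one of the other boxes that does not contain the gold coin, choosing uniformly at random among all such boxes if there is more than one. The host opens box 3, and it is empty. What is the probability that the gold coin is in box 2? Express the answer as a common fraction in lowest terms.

Condition on the true location of the gold coin.
If it is in box 1 (prior 1/6): the host has 3 equally likely choices, so probability 1/3; weight (1/6)·(1/3) = 1/18.
If it is in box 2 (prior 1/4): the host has 3 equally likely choices, so probability 1/3; weight (1/4)·(1/3) = 1/12.
If it is in box 3 (prior 1/4): the host opened box 3, so this case is ruled out; weight (1/4)·0 = 0.
If it is in box 4 (prior 1/4): the host has 4 equally likely choices, so probability 1/4; weight (1/4)·(1/4) = 1/16.
If it is in box 5 (prior 1/12): the host has 3 equally likely choices, so probability 1/3; weight (1/12)·(1/3) = 1/36.
The weights sum to 11/48.
So P(the gold coin in box 2 | the host opened box 3) = (1/12) / (11/48) = 4/11.

4/11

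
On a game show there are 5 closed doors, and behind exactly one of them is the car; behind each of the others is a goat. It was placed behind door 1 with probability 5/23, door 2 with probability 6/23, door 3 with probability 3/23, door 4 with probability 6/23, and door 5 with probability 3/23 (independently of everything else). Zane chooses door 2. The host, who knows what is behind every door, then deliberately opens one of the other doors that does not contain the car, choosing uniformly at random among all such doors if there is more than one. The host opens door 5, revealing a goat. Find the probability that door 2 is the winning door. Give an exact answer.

Apply Bayes' rule, conditioning on where the car actually is.
If it is behind door 1 (prior 5/23): the host has 3 equally likely choices, so probability 1/3; weight (5/23)·(1/3) = 5/69.
If it is behind door 2 (prior 6/23): the host has 4 equally likely choices, so probability 1/4; weight (6/23)·(1/4) = 3/46.
If it is behind door 3 (prior 3/23): the host has 3 equally likely choices, so probability 1/3; weight (3/23)·(1/3) = 1/23.
If it is behind door 4 (prior 6/23): the host has 3 equally likely choices, so probability 1/3; weight (6/23)·(1/3) = 2/23.
If it is behind door 5 (prior 3/23): the host opened door 5, so this case is ruled out; weight (3/23)·0 = 0.
The weights sum to 37/138.
So P(the car behind door 2 | the host opened door 5) = (3/46) / (37/138) = 9/37.

9/37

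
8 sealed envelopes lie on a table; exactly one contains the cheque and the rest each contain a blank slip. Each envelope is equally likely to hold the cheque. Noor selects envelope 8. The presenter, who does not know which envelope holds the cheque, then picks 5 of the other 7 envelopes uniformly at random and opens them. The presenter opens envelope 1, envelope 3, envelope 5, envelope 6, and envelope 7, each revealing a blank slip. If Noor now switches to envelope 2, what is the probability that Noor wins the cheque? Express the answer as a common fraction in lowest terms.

1/3

Apply Bayes' rule, conditioning on where the cheque actually is.
If it is in any of envelopes 1, 3, 5, 6, and 7 (prior 1/8 each): that envelope was opened and seen not to hold the prize — ruled out; weight (1/8)·0 = 0 each.
If it is in any of envelopes 2, 4, and 8 (prior 1/8 each): the presenter picks exactly this set with probability 1/21 regardless, and none is the prize; weight (1/8)·(1/21) = 1/168 each.
The weights sum to 1/56.
So P(the cheque in envelope 2 | the presenter opened envelope 1, envelope 3, envelope 5, envelope 6, and envelope 7) = (1/168) / (1/56) = 1/3.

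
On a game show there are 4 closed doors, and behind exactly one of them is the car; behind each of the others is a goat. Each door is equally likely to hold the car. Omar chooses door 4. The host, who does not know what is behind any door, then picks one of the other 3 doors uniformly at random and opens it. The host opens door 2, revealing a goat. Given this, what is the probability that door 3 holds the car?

1/3

Consider each possible location of the car in turn.
If it is behind any of doors 1, 3, and 4 (prior 1/4 each): the host picks door 2 with probability 1/3 regardless, and it is not the prize; weight (1/4)·(1/3) = 1/12 each.
If it is behind door 2 (prior 1/4): the host opened door 2, so this case is ruled out; weight (1/4)·0 = 0.
The weights sum to 1/4.
So P(the car behind door 3 | the host opened door 2) = (1/12) / (1/4) = 1/3.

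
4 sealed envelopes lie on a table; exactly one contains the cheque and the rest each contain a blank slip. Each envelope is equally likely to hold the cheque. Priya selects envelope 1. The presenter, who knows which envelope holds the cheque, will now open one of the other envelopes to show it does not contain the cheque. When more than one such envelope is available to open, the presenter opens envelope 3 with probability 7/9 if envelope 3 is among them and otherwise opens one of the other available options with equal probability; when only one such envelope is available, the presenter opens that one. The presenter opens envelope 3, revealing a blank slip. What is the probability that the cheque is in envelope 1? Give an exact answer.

1/3

Apply Bayes' rule, conditioning on where the cheque actually is.
If it is in any of envelopes 1, 2, and 4 (prior 1/4 each): envelope 3 is available, opened with probability 7/9; weight (1/4)·(7/9) = 7/36 each.
If it is in envelope 3 (prior 1/4): the presenter opened envelope 3, so this case is ruled out; weight (1/4)·0 = 0.
The weights sum to 7/12.
So P(the cheque in envelope 1 | the presenter opened envelope 3) = (7/36) / (7/12) = 1/3.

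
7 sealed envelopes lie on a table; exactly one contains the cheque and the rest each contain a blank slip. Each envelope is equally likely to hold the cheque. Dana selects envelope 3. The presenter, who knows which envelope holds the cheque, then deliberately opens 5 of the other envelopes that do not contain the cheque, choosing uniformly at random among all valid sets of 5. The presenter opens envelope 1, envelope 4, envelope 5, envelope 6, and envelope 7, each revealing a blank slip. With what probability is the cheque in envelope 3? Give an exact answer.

1/7

Consider each possible location of the cheque in turn.
If it is in any of envelopes 1, 4, 5, 6, and 7 (prior 1/7 each): that envelope was opened and seen not to hold the prize — ruled out; weight (1/7)·0 = 0 each.
If it is in envelope 2 (prior 1/7): the presenter has no choice, probability 1; weight (1/7)·1 = 1/7.
If it is in envelope 3 (prior 1/7): the presenter has 6 equally likely choices, so probability 1/6; weight (1/7)·(1/6) = 1/42.
The weights sum to 1/6.
So P(the cheque in envelope 3 | the presenter opened envelope 1, envelope 4, envelope 5, envelope 6, and envelope 7) = (1/42) / (1/6) = 1/7.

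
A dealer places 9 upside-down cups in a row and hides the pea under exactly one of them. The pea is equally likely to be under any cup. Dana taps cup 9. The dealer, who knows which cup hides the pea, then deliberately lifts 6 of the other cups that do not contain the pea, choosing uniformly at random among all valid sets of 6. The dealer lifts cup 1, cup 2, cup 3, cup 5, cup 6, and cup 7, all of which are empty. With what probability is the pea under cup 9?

1/9

Consider each possible location of the pea in turn.
If it is under any of cups 1, 2, 3, 5, 6, and 7 (prior 1/9 each): that cup was opened and seen not to hold the prize — ruled out; weight (1/9)·0 = 0 each.
If it is under either of cups 4 and 8 (prior 1/9 each): the dealer has 7 equally likely choices, so probability 1/7; weight (1/9)·(1/7) = 1/63 each.
If it is under cup 9 (prior 1/9): the dealer has 28 equally likely choices, so probability 1/28; weight (1/9)·(1/28) = 1/252.
The weights sum to 1/28.
So P(the pea under cup 9 | the dealer opened cup 1, cup 2, cup 3, cup 5, cup 6, and cup 7) = (1/252) / (1/28) = 1/9.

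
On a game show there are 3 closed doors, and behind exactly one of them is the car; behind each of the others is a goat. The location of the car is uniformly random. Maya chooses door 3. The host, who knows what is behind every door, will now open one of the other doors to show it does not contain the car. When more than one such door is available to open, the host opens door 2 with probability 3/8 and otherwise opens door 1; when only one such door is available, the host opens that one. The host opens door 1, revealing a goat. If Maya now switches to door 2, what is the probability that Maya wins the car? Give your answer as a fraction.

Apply Bayes' rule, conditioning on where the car actually is.
If it is behind door 1 (prior 1/3): the host opened door 1, so this case is ruled out; weight (1/3)·0 = 0.
If it is behind door 2 (prior 1/3): only door 1 is available, probability 1; weight (1/3)·1 = 1/3.
If it is behind door 3 (prior 1/3): door 2 is available but not opened, probability 5/8; weight (1/3)·(5/8) = 5/24.
The weights sum to 13/24.
So P(the car behind door 2 | the host opened door 1) = (1/3) / (13/24) = 8/13.

8/13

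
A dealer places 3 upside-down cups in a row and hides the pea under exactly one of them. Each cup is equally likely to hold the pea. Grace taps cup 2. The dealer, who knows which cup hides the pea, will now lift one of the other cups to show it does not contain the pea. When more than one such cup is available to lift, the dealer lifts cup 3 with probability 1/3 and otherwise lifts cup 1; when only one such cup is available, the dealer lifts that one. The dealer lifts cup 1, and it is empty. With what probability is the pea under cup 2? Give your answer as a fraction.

2/5

Apply Bayes' rule, conditioning on where the pea actually is.
If it is under cup 1 (prior 1/3): the dealer opened cup 1, so this case is ruled out; weight (1/3)·0 = 0.
If it is under cup 2 (prior 1/3): cup 3 is available but not opened, probability 2/3; weight (1/3)·(2/3) = 2/9.
If it is under cup 3 (prior 1/3): only cup 1 is available, probability 1; weight (1/3)·1 = 1/3.
The weights sum to 5/9.
So P(the pea under cup 2 | the dealer opened cup 1) = (2/9) / (5/9) = 2/5.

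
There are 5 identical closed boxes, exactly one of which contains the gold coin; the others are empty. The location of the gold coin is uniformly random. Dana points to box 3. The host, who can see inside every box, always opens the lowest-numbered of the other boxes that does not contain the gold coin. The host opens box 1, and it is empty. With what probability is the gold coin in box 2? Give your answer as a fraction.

Apply Bayes' rule, conditioning on where the gold coin actually is.
If it is in box 1 (prior 1/5): the host opened box 1, so this case is ruled out; weight (1/5)·0 = 0.
If it is in any of boxes 2, 3, 4, and 5 (prior 1/5 each): box 1 is the lowest-numbered option available, probability 1; weight (1/5)·1 = 1/5 each.
The weights sum to 4/5.
So P(the gold coin in box 2 | the host opened box 1) = (1/5) / (4/5) = 1/4.

1/4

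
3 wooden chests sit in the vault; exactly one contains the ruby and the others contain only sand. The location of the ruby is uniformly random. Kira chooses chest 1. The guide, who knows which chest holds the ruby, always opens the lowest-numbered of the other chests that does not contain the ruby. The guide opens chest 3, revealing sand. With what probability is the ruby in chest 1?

Apply Bayes' rule, conditioning on where the ruby actually is.
If it is in chest 1 (prior 1/3): the guide would have opened chest 2 instead, probability 0; weight (1/3)·0 = 0.
If it is in chest 2 (prior 1/3): chest 3 is the lowest-numbered option available, probability 1; weight (1/3)·1 = 1/3.
If it is in chest 3 (prior 1/3): the guide opened chest 3, so this case is ruled out; weight (1/3)·0 = 0.
The weights sum to 1/3.
So P(the ruby in chest 1 | the guide opened chest 3) = 0 / (1/3) = 0.

0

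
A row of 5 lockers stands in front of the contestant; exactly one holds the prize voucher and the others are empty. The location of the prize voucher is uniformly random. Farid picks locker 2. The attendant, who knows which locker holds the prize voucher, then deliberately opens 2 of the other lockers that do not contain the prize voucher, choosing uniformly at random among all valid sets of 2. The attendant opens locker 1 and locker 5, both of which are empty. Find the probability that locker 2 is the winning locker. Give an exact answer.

Condition on the true location of the prize voucher.
If it is in either of lockers 1 and 5 (prior 1/5 each): that locker was opened and seen not to hold the prize — ruled out; weight (1/5)·0 = 0 each.
If it is in locker 2 (prior 1/5): the attendant has 6 equally likely choices, so probability 1/6; weight (1/5)·(1/6) = 1/30.
If it is in either of lockers 3 and 4 (prior 1/5 each): the attendant has 3 equally likely choices, so probability 1/3; weight (1/5)·(1/3) = 1/15 each.
The weights sum to 1/6.
So P(the prize voucher in locker 2 | the attendant opened locker 1 and locker 5) = (1/30) / (1/6) = 1/5.

1/5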